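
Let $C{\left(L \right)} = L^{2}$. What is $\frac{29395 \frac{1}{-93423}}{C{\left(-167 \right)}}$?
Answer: $- \frac{29395}{2605474047} \approx -1.1282 \cdot 10^{-5}$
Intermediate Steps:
$\frac{29395 \frac{1}{-93423}}{C{\left(-167 \right)}} = \frac{29395 \frac{1}{-93423}}{\left(-167\right)^{2}} = \frac{29395 \left(- \frac{1}{93423}\right)}{27889} = \left(- \frac{29395}{93423}\right) \frac{1}{27889} = - \frac{29395}{2605474047}$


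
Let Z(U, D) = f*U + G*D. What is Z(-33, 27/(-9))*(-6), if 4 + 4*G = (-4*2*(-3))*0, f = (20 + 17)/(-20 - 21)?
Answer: -8064/41 ≈ -196.68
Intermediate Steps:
f = -37/41 (f = 37/(-41) = 37*(-1/41) = -37/41 ≈ -0.90244)
G = -1 (G = -1 + ((-4*2*(-3))*0)/4 = -1 + (-8*(-3)*0)/4 = -1 + (24*0)/4 = -1 + (¼)*0 = -1 + 0 = -1)
Z(U, D) = -D - 37*U/41 (Z(U, D) = -37*U/41 - D = -D - 37*U/41)
Z(-33, 27/(-9))*(-6) = (-27/(-9) - 37/41*(-33))*(-6) = (-27*(-1)/9 + 1221/41)*(-6) = (-1*(-3) + 1221/41)*(-6) = (3 + 1221/41)*(-6) = (1344/41)*(-6) = -8064/41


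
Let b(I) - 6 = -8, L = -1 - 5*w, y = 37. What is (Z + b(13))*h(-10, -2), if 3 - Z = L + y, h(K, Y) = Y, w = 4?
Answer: 30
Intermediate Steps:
L = -21 (L = -1 - 5*4 = -1 - 20 = -21)
b(I) = -2 (b(I) = 6 - 8 = -2)
Z = -13 (Z = 3 - (-21 + 37) = 3 - 1*16 = 3 - 16 = -13)
(Z + b(13))*h(-10, -2) = (-13 - 2)*(-2) = -15*(-2) = 30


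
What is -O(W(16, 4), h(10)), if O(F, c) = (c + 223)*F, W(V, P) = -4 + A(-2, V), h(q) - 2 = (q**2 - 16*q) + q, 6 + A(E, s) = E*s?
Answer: 7350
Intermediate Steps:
A(E, s) = -6 + E*s
h(q) = 2 + q**2 - 15*q (h(q) = 2 + ((q**2 - 16*q) + q) = 2 + (q**2 - 15*q) = 2 + q**2 - 15*q)
W(V, P) = -10 - 2*V (W(V, P) = -4 + (-6 - 2*V) = -10 - 2*V)
O(F, c) = F*(223 + c) (O(F, c) = (223 + c)*F = F*(223 + c))
-O(W(16, 4), h(10)) = -(-10 - 2*16)*(223 + (2 + 10**2 - 15*10)) = -(-10 - 32)*(223 + (2 + 100 - 150)) = -(-42)*(223 - 48) = -(-42)*175 = -1*(-7350) = 7350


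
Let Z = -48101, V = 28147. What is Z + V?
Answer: -19954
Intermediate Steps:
Z + V = -48101 + 28147 = -19954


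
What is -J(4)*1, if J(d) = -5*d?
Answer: 20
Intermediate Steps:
-J(4)*1 = -(-5)*4*1 = -1*(-20)*1 = 20*1 = 20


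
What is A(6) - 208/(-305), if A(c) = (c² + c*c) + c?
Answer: 23998/305 ≈ 78.682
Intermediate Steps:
A(c) = c + 2*c² (A(c) = (c² + c²) + c = 2*c² + c = c + 2*c²)
A(6) - 208/(-305) = 6*(1 + 2*6) - 208/(-305) = 6*(1 + 12) - 1/305*(-208) = 6*13 + 208/305 = 78 + 208/305 = 23998/305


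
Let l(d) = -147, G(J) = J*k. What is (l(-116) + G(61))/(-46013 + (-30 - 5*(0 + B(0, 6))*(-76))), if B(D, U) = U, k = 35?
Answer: -1988/43763 ≈ -0.045426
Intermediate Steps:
G(J) = 35*J (G(J) = J*35 = 35*J)
(l(-116) + G(61))/(-46013 + (-30 - 5*(0 + B(0, 6))*(-76))) = (-147 + 35*61)/(-46013 + (-30 - 5*(0 + 6)*(-76))) = (-147 + 2135)/(-46013 + (-30 - 5*6*(-76))) = 1988/(-46013 + (-30 - 30*(-76))) = 1988/(-46013 + (-30 + 2280)) = 1988/(-46013 + 2250) = 1988/(-43763) = 1988*(-1/43763) = -1988/43763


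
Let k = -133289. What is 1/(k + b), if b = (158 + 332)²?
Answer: 1/106811 ≈ 9.3623e-6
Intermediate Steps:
b = 240100 (b = 490² = 240100)
1/(k + b) = 1/(-133289 + 240100) = 1/106811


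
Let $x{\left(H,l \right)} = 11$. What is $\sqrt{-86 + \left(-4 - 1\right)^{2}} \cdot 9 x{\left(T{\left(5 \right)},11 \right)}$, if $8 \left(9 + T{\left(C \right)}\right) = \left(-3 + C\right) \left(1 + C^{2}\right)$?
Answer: $99 i \sqrt{61} \approx 773.21 i$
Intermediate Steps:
$T{\left(C \right)} = -9 + \frac{\left(1 + C^{2}\right) \left(-3 + C\right)}{8}$ ($T{\left(C \right)} = -9 + \frac{\left(-3 + C\right) \left(1 + C^{2}\right)}{8} = -9 + \frac{\left(1 + C^{2}\right) \left(-3 + C\right)}{8}$)
$\sqrt{-86 + \left(-4 - 1\right)^{2}} \cdot 9 x{\left(T{\left(5 \right)},11 \right)} = \sqrt{-86 + \left(-4 - 1\right)^{2}} \cdot 9 \cdot 11 = \sqrt{-86 + \left(-5\right)^{2}} \cdot 9 \cdot 11 = \sqrt{-86 + 25} \cdot 9 \cdot 11 = \sqrt{-61} \cdot 9 \cdot 11 = i \sqrt{61} \cdot 9 \cdot 11 = 9 i \sqrt{61} \cdot 11 = 99 i \sqrt{61}$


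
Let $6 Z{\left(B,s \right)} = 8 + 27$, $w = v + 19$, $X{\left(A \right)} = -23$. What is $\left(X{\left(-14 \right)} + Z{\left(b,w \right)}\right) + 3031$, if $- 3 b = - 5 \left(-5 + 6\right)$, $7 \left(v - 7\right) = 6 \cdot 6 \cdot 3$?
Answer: $\frac{18083}{6} \approx 3013.8$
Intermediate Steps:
$v = \frac{157}{7}$ ($v = 7 + \frac{6 \cdot 6 \cdot 3}{7} = 7 + \frac{36 \cdot 3}{7} = 7 + \frac{1}{7} \cdot 108 = 7 + \frac{108}{7} = \frac{157}{7} \approx 22.429$)
$b = \frac{5}{3}$ ($b = - \frac{\left(-5\right) \left(-5 + 6\right)}{3} = - \frac{\left(-5\right) 1}{3} = \left(- \frac{1}{3}\right) \left(-5\right) = \frac{5}{3} \approx 1.6667$)
$w = \frac{290}{7}$ ($w = \frac{157}{7} + 19 = \frac{290}{7} \approx 41.429$)
$Z{\left(B,s \right)} = \frac{35}{6}$ ($Z{\left(B,s \right)} = \frac{8 + 27}{6} = \frac{1}{6} \cdot 35 = \frac{35}{6}$)
$\left(X{\left(-14 \right)} + Z{\left(b,w \right)}\right) + 3031 = \left(-23 + \frac{35}{6}\right) + 3031 = - \frac{103}{6} + 3031 = \frac{18083}{6}$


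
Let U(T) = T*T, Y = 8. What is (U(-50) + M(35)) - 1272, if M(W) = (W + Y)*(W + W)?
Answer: 4238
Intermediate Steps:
U(T) = T**2
M(W) = 2*W*(8 + W) (M(W) = (W + 8)*(W + W) = (8 + W)*(2*W) = 2*W*(8 + W))
(U(-50) + M(35)) - 1272 = ((-50)**2 + 2*35*(8 + 35)) - 1272 = (2500 + 2*35*43) - 1272 = (2500 + 3010) - 1272 = 5510 - 1272 = 4238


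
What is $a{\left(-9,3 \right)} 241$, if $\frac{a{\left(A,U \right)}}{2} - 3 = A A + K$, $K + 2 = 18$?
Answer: $48200$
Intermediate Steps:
$K = 16$ ($K = -2 + 18 = 16$)
$a{\left(A,U \right)} = 38 + 2 A^{2}$ ($a{\left(A,U \right)} = 6 + 2 \left(A A + 16\right) = 6 + 2 \left(A^{2} + 16\right) = 6 + 2 \left(16 + A^{2}\right) = 6 + \left(32 + 2 A^{2}\right) = 38 + 2 A^{2}$)
$a{\left(-9,3 \right)} 241 = \left(38 + 2 \left(-9\right)^{2}\right) 241 = \left(38 + 2 \cdot 81\right) 241 = \left(38 + 162\right) 241 = 200 \cdot 241 = 48200$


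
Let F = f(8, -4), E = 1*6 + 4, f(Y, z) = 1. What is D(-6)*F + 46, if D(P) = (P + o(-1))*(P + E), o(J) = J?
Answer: 18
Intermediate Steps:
E = 10 (E = 6 + 4 = 10)
F = 1
D(P) = (-1 + P)*(10 + P) (D(P) = (P - 1)*(P + 10) = (-1 + P)*(10 + P))
D(-6)*F + 46 = (-10 + (-6)² + 9*(-6))*1 + 46 = (-10 + 36 - 54)*1 + 46 = -28*1 + 46 = -28 + 46 = 18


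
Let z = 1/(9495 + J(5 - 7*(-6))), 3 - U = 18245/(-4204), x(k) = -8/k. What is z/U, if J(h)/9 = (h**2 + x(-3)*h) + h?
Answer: 4204/954314439 ≈ 4.4053e-6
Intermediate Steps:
J(h) = 9*h**2 + 33*h (J(h) = 9*((h**2 + (-8/(-3))*h) + h) = 9*((h**2 + (-8*(-1/3))*h) + h) = 9*((h**2 + 8*h/3) + h) = 9*(h**2 + 11*h/3) = 9*h**2 + 33*h)
U = 30857/4204 (U = 3 - 18245/(-4204) = 3 - 18245*(-1)/4204 = 3 - 1*(-18245/4204) = 3 + 18245/4204 = 30857/4204 ≈ 7.3399)
z = 1/30927 (z = 1/(9495 + 3*(5 - 7*(-6))*(11 + 3*(5 - 7*(-6)))) = 1/(9495 + 3*(5 + 42)*(11 + 3*(5 + 42))) = 1/(9495 + 3*47*(11 + 3*47)) = 1/(9495 + 3*47*(11 + 141)) = 1/(9495 + 3*47*152) = 1/(9495 + 21432) = 1/30927 ≈ 3.2334e-5)
z/U = 1/(30927*(30857/4204)) = (1/30927)*(4204/30857) = 4204/954314439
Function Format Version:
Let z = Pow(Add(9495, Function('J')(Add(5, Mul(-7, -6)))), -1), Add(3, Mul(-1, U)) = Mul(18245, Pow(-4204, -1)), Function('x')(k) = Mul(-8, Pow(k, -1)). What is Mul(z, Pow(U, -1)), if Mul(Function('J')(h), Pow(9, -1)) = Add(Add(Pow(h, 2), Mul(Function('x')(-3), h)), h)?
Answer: Rational(4204, 954314439) ≈ 4.4053e-6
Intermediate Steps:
Function('J')(h) = Add(Mul(9, Pow(h, 2)), Mul(33, h)) (Function('J')(h) = Mul(9, Add(Add(Pow(h, 2), Mul(Mul(-8, Pow(-3, -1)), h)), h)) = Mul(9, Add(Add(Pow(h, 2), Mul(Mul(-8, Rational(-1, 3)), h)), h)) = Mul(9, Add(Add(Pow(h, 2), Mul(Rational(8, 3), h)), h)) = Mul(9, Add(Pow(h, 2), Mul(Rational(11, 3), h))) = Add(Mul(9, Pow(h, 2)), Mul(33, h)))
U = Rational(30857, 4204) (U = Add(3, Mul(-1, Mul(18245, Pow(-4204, -1)))) = Add(3, Mul(-1, Mul(18245, Rational(-1, 4204)))) = Add(3, Mul(-1, Rational(-18245, 4204))) = Add(3, Rational(18245, 4204)) = Rational(30857, 4204) ≈ 7.3399)
z = Rational(1, 30927) (z = Pow(Add(9495, Mul(3, Add(5, Mul(-7, -6)), Add(11, Mul(3, Add(5, Mul(-7, -6)))))), -1) = Pow(Add(9495, Mul(3, Add(5, 42), Add(11, Mul(3, Add(5, 42))))), -1) = Pow(Add(9495, Mul(3, 47, Add(11, Mul(3, 47)))), -1) = Pow(Add(9495, Mul(3, 47, Add(11, 141))), -1) = Pow(Add(9495, Mul(3, 47, 152)), -1) = Pow(Add(9495, 21432), -1) = Pow(30927, -1) = Rational(1, 30927) ≈ 3.2334e-5)
Mul(z, Pow(U, -1)) = Mul(Rational(1, 30927), Pow(Rational(30857, 4204), -1)) = Mul(Rational(1, 30927), Rational(4204, 30857)) = Rational(4204, 954314439)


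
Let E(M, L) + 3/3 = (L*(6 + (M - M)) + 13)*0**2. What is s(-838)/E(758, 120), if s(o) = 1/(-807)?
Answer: 1/807 ≈ 0.0012392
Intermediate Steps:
s(o) = -1/807
E(M, L) = -1 (E(M, L) = -1 + (L*(6 + (M - M)) + 13)*0**2 = -1 + (L*(6 + 0) + 13)*0 = -1 + (L*6 + 13)*0 = -1 + (6*L + 13)*0 = -1 + (13 + 6*L)*0 = -1 + 0 = -1)
s(-838)/E(758, 120) = -1/807/(-1) = -1/807*(-1) = 1/807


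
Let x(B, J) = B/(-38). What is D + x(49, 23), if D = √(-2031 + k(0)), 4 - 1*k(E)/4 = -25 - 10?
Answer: -49/38 + 25*I*√3 ≈ -1.2895 + 43.301*I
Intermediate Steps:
k(E) = 156 (k(E) = 16 - 4*(-25 - 10) = 16 - 4*(-35) = 16 + 140 = 156)
D = 25*I*√3 (D = √(-2031 + 156) = √(-1875) = 25*I*√3 ≈ 43.301*I)
x(B, J) = -B/38 (x(B, J) = B*(-1/38) = -B/38)
D + x(49, 23) = 25*I*√3 - 1/38*49 = 25*I*√3 - 49/38 = -49/38 + 25*I*√3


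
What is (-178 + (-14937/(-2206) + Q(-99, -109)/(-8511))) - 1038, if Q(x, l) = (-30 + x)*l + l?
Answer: -22734372761/18775266 ≈ -1210.9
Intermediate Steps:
Q(x, l) = l + l*(-30 + x) (Q(x, l) = l*(-30 + x) + l = l + l*(-30 + x))
(-178 + (-14937/(-2206) + Q(-99, -109)/(-8511))) - 1038 = (-178 + (-14937/(-2206) - 109*(-29 - 99)/(-8511))) - 1038 = (-178 + (-14937*(-1/2206) - 109*(-128)*(-1/8511))) - 1038 = (-178 + (14937/2206 + 13952*(-1/8511))) - 1038 = (-178 + (14937/2206 - 13952/8511)) - 1038 = (-178 + 96350695/18775266) - 1038 = -3245646653/18775266 - 1038 = -22734372761/18775266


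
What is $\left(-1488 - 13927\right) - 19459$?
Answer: $-34874$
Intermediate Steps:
$\left(-1488 - 13927\right) - 19459 = -15415 - 19459 = -34874$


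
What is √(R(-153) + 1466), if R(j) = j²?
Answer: 5*√995 ≈ 157.72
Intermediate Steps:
√(R(-153) + 1466) = √((-153)² + 1466) = √(23409 + 1466) = √24875 = 5*√995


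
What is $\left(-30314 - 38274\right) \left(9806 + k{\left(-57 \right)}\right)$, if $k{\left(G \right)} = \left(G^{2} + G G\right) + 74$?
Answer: $-1123334264$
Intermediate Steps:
$k{\left(G \right)} = 74 + 2 G^{2}$ ($k{\left(G \right)} = \left(G^{2} + G^{2}\right) + 74 = 2 G^{2} + 74 = 74 + 2 G^{2}$)
$\left(-30314 - 38274\right) \left(9806 + k{\left(-57 \right)}\right) = \left(-30314 - 38274\right) \left(9806 + \left(74 + 2 \left(-57\right)^{2}\right)\right) = - 68588 \left(9806 + \left(74 + 2 \cdot 3249\right)\right) = - 68588 \left(9806 + \left(74 + 6498\right)\right) = - 68588 \left(9806 + 6572\right) = \left(-68588\right) 16378 = -1123334264$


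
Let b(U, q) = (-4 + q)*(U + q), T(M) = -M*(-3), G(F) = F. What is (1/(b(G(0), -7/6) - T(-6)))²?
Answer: 1296/748225 ≈ 0.0017321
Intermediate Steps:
T(M) = 3*M
(1/(b(G(0), -7/6) - T(-6)))² = (1/(((-7/6)² - 4*0 - (-28)/6 + 0*(-7/6)) - 3*(-6)))² = (1/(((-7*⅙)² + 0 - (-28)/6 + 0*(-7*⅙)) - 1*(-18)))² = (1/(((-7/6)² + 0 - 4*(-7/6) + 0*(-7/6)) + 18))² = (1/((49/36 + 0 + 14/3 + 0) + 18))² = (1/(217/36 + 18))² = (1/(865/36))² = (36/865)² = 1296/748225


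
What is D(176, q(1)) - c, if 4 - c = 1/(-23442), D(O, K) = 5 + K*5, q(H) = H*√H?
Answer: 140651/23442 ≈ 6.0000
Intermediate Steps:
q(H) = H^(3/2)
D(O, K) = 5 + 5*K
c = 93769/23442 (c = 4 - 1/(-23442) = 4 - 1*(-1/23442) = 4 + 1/23442 = 93769/23442 ≈ 4.0000)
D(176, q(1)) - c = (5 + 5*1^(3/2)) - 1*93769/23442 = (5 + 5*1) - 93769/23442 = (5 + 5) - 93769/23442 = 10 - 93769/23442 = 140651/23442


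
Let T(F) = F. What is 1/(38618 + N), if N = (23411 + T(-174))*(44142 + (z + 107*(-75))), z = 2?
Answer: 1/839335821 ≈ 1.1914e-9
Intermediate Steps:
N = 839297203 (N = (23411 - 174)*(44142 + (2 + 107*(-75))) = 23237*(44142 + (2 - 8025)) = 23237*(44142 - 8023) = 23237*36119 = 839297203)
1/(38618 + N) = 1/(38618 + 839297203) = 1/839335821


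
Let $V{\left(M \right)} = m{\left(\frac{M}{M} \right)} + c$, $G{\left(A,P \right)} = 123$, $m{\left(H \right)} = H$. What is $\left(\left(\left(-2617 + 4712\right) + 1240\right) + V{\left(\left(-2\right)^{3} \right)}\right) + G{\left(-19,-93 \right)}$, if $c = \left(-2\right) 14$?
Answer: $3431$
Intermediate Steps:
$c = -28$
$V{\left(M \right)} = -27$ ($V{\left(M \right)} = \frac{M}{M} - 28 = 1 - 28 = -27$)
$\left(\left(\left(-2617 + 4712\right) + 1240\right) + V{\left(\left(-2\right)^{3} \right)}\right) + G{\left(-19,-93 \right)} = \left(\left(\left(-2617 + 4712\right) + 1240\right) - 27\right) + 123 = \left(\left(2095 + 1240\right) - 27\right) + 123 = \left(3335 - 27\right) + 123 = 3308 + 123 = 3431$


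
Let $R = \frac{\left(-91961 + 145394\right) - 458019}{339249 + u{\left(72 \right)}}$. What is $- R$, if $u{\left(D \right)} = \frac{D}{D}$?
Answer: $\frac{202293}{169625} \approx 1.1926$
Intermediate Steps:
$u{\left(D \right)} = 1$
$R = - \frac{202293}{169625}$ ($R = \frac{\left(-91961 + 145394\right) - 458019}{339249 + 1} = \frac{53433 - 458019}{339250} = \left(-404586\right) \frac{1}{339250} = - \frac{202293}{169625} \approx -1.1926$)
$- R = \left(-1\right) \left(- \frac{202293}{169625}\right) = \frac{202293}{169625}$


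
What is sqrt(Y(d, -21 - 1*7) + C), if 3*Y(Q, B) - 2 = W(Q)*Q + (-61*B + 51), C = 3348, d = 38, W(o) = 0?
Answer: sqrt(3935) ≈ 62.730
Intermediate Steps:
Y(Q, B) = 53/3 - 61*B/3 (Y(Q, B) = 2/3 + (0*Q + (-61*B + 51))/3 = 2/3 + (0 + (51 - 61*B))/3 = 2/3 + (51 - 61*B)/3 = 2/3 + (17 - 61*B/3) = 53/3 - 61*B/3)
sqrt(Y(d, -21 - 1*7) + C) = sqrt((53/3 - 61*(-21 - 1*7)/3) + 3348) = sqrt((53/3 - 61*(-21 - 7)/3) + 3348) = sqrt((53/3 - 61/3*(-28)) + 3348) = sqrt((53/3 + 1708/3) + 3348) = sqrt(587 + 3348) = sqrt(3935)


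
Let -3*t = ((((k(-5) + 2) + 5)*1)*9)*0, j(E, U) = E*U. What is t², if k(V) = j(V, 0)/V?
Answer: 0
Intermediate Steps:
k(V) = 0 (k(V) = (V*0)/V = 0/V = 0)
t = 0 (t = -(((0 + 2) + 5)*1)*9*0/3 = -((2 + 5)*1)*9*0/3 = -(7*1)*9*0/3 = -7*9*0/3 = -21*0 = -⅓*0 = 0)
t² = 0² = 0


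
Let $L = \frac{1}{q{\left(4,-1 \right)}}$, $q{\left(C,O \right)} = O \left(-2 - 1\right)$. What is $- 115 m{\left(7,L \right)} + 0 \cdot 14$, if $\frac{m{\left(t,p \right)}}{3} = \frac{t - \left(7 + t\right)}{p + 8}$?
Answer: $\frac{1449}{5} \approx 289.8$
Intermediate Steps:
$q{\left(C,O \right)} = - 3 O$ ($q{\left(C,O \right)} = O \left(-3\right) = - 3 O$)
$L = \frac{1}{3}$ ($L = \frac{1}{\left(-3\right) \left(-1\right)} = \frac{1}{3} \approx 0.33333$)
$m{\left(t,p \right)} = - \frac{21}{8 + p}$ ($m{\left(t,p \right)} = 3 \frac{t - \left(7 + t\right)}{p + 8} = 3 \left(- \frac{7}{8 + p}\right) = - \frac{21}{8 + p}$)
$- 115 m{\left(7,L \right)} + 0 \cdot 14 = - 115 \left(- \frac{21}{8 + \frac{1}{3}}\right) + 0 \cdot 14 = - 115 \left(- \frac{21}{\frac{25}{3}}\right) + 0 = - 115 \left(\left(-21\right) \frac{3}{25}\right) + 0 = \left(-115\right) \left(- \frac{63}{25}\right) + 0 = \frac{1449}{5} + 0 = \frac{1449}{5}$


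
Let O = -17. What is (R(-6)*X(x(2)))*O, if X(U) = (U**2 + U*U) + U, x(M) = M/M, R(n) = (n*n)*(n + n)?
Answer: 22032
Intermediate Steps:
R(n) = 2*n**3 (R(n) = n**2*(2*n) = 2*n**3)
x(M) = 1
X(U) = U + 2*U**2 (X(U) = (U**2 + U**2) + U = 2*U**2 + U = U + 2*U**2)
(R(-6)*X(x(2)))*O = ((2*(-6)**3)*(1*(1 + 2*1)))*(-17) = ((2*(-216))*(1*(1 + 2)))*(-17) = -432*3*(-17) = -1296*(-17) = 22032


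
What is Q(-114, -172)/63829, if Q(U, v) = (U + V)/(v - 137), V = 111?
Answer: 1/6574387 ≈ 1.5211e-7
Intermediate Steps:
Q(U, v) = (111 + U)/(-137 + v) (Q(U, v) = (U + 111)/(v - 137) = (111 + U)/(-137 + v))
Q(-114, -172)/63829 = ((111 - 114)/(-137 - 172))/63829 = (-3/(-309))*(1/63829) = -1/309*(-3)*(1/63829) = (1/103)*(1/63829) = 1/6574387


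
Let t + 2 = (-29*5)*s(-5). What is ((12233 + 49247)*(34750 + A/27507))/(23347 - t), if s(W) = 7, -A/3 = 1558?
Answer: 92400145680/1053743 ≈ 87688.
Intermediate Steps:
A = -4674 (A = -3*1558 = -4674)
t = -1017 (t = -2 - 29*5*7 = -2 - 145*7 = -2 - 1015 = -1017)
((12233 + 49247)*(34750 + A/27507))/(23347 - t) = ((12233 + 49247)*(34750 - 4674/27507))/(23347 - 1*(-1017)) = (61480*(34750 - 4674*1/27507))/(23347 + 1017) = (61480*(34750 - 1558/9169))/24364 = (61480*(318621192/9169))*(1/24364) = (369600582720/173)*(1/24364) = 92400145680/1053743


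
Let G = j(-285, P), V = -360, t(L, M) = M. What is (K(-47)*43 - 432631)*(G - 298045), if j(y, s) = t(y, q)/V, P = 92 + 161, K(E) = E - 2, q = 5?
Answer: 4664573756929/36 ≈ 1.2957e+11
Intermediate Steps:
K(E) = -2 + E
P = 253
j(y, s) = -1/72 (j(y, s) = 5/(-360) = 5*(-1/360) = -1/72)
G = -1/72 ≈ -0.013889
(K(-47)*43 - 432631)*(G - 298045) = ((-2 - 47)*43 - 432631)*(-1/72 - 298045) = (-49*43 - 432631)*(-21459241/72) = (-2107 - 432631)*(-21459241/72) = -434738*(-21459241/72) = 4664573756929/36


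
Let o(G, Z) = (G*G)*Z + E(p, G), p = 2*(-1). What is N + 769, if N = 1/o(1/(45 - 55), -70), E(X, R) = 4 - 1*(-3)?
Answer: 48457/63 ≈ 769.16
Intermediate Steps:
p = -2
E(X, R) = 7 (E(X, R) = 4 + 3 = 7)
o(G, Z) = 7 + Z*G**2 (o(G, Z) = (G*G)*Z + 7 = G**2*Z + 7 = Z*G**2 + 7 = 7 + Z*G**2)
N = 10/63 (N = 1/(7 - 70/(45 - 55)**2) = 1/(7 - 70*(1/(-10))**2) = 1/(7 - 70*(-1/10)**2) = 1/(7 - 70*1/100) = 1/(7 - 7/10) = 1/(63/10) = 10/63 ≈ 0.15873)
N + 769 = 10/63 + 769 = 48457/63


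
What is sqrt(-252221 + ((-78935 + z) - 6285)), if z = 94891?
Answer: 105*I*sqrt(22) ≈ 492.49*I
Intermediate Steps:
sqrt(-252221 + ((-78935 + z) - 6285)) = sqrt(-252221 + ((-78935 + 94891) - 6285)) = sqrt(-252221 + (15956 - 6285)) = sqrt(-252221 + 9671) = sqrt(-242550) = 105*I*sqrt(22)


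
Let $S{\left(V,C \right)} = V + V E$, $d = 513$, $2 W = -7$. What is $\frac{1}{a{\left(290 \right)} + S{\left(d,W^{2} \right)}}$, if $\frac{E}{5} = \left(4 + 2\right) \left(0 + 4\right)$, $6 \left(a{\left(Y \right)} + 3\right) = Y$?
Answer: $\frac{3}{186355} \approx 1.6098 \cdot 10^{-5}$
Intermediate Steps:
$W = - \frac{7}{2}$ ($W = \frac{1}{2} \left(-7\right) = - \frac{7}{2} \approx -3.5$)
$a{\left(Y \right)} = -3 + \frac{Y}{6}$
$E = 120$ ($E = 5 \left(4 + 2\right) \left(0 + 4\right) = 5 \cdot 6 \cdot 4 = 5 \cdot 24 = 120$)
$S{\left(V,C \right)} = 121 V$ ($S{\left(V,C \right)} = V + V 120 = V + 120 V = 121 V$)
$\frac{1}{a{\left(290 \right)} + S{\left(d,W^{2} \right)}} = \frac{1}{\left(-3 + \frac{1}{6} \cdot 290\right) + 121 \cdot 513} = \frac{1}{\left(-3 + \frac{145}{3}\right) + 62073} = \frac{1}{\frac{136}{3} + 62073} = \frac{1}{\frac{186355}{3}} = \frac{3}{186355}$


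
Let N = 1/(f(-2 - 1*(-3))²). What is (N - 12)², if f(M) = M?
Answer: 121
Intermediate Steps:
N = 1 (N = 1/((-2 - 1*(-3))²) = 1/((-2 + 3)²) = 1/(1²) = 1/1 = 1)
(N - 12)² = (1 - 12)² = (-11)² = 121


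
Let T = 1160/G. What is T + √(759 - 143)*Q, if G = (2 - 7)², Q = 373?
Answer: 232/5 + 746*√154 ≈ 9304.0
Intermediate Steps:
G = 25 (G = (-5)² = 25)
T = 232/5 (T = 1160/25 = 1160*(1/25) = 232/5 ≈ 46.400)
T + √(759 - 143)*Q = 232/5 + √(759 - 143)*373 = 232/5 + √616*373 = 232/5 + (2*√154)*373 = 232/5 + 746*√154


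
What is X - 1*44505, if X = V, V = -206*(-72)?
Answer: -29673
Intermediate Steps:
V = 14832
X = 14832
X - 1*44505 = 14832 - 1*44505 = 14832 - 44505 = -29673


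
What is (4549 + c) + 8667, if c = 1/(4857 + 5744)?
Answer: 140102817/10601 ≈ 13216.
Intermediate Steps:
c = 1/10601 ≈ 9.4331e-5
(4549 + c) + 8667 = (4549 + 1/10601) + 8667 = 48223950/10601 + 8667 = 140102817/10601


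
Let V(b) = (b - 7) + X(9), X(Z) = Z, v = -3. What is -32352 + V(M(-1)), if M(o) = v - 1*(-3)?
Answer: -32350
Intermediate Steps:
M(o) = 0 (M(o) = -3 - 1*(-3) = -3 + 3 = 0)
V(b) = 2 + b (V(b) = (b - 7) + 9 = (-7 + b) + 9 = 2 + b)
-32352 + V(M(-1)) = -32352 + (2 + 0) = -32352 + 2 = -32350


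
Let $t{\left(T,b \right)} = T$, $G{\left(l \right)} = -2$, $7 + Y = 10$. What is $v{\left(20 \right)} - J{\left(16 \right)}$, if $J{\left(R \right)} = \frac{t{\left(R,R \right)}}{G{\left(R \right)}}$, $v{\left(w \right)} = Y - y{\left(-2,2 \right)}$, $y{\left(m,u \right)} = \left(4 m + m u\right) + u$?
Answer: $21$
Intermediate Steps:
$y{\left(m,u \right)} = u + 4 m + m u$
$Y = 3$ ($Y = -7 + 10 = 3$)
$v{\left(w \right)} = 13$ ($v{\left(w \right)} = 3 - \left(2 + 4 \left(-2\right) - 4\right) = 3 - \left(2 - 8 - 4\right) = 3 - -10 = 3 + 10 = 13$)
$J{\left(R \right)} = - \frac{R}{2}$ ($J{\left(R \right)} = \frac{R}{-2} = R \left(- \frac{1}{2}\right) = - \frac{R}{2}$)
$v{\left(20 \right)} - J{\left(16 \right)} = 13 - \left(- \frac{1}{2}\right) 16 = 13 - -8 = 13 + 8 = 21$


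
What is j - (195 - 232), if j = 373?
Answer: 410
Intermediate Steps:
j - (195 - 232) = 373 - (195 - 232) = 373 - 1*(-37) = 373 + 37 = 410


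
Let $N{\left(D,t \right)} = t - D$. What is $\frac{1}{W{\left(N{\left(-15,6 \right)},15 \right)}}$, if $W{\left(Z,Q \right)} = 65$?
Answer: $\frac{1}{65} \approx 0.015385$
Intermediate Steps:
$\frac{1}{W{\left(N{\left(-15,6 \right)},15 \right)}} = \frac{1}{65}$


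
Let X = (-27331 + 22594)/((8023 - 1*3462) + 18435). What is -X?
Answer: 4737/22996 ≈ 0.20599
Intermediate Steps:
X = -4737/22996 (X = -4737/((8023 - 3462) + 18435) = -4737/(4561 + 18435) = -4737/22996 ≈ -0.20599)
-X = -1*(-4737/22996) = 4737/22996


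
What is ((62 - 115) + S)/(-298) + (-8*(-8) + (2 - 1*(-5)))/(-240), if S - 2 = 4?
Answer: -4939/35760 ≈ -0.13812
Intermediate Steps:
S = 6 (S = 2 + 4 = 6)
((62 - 115) + S)/(-298) + (-8*(-8) + (2 - 1*(-5)))/(-240) = ((62 - 115) + 6)/(-298) + (-8*(-8) + (2 - 1*(-5)))/(-240) = (-53 + 6)*(-1/298) + (64 + (2 + 5))*(-1/240) = -47*(-1/298) + (64 + 7)*(-1/240) = 47/298 + 71*(-1/240) = 47/298 - 71/240 = -4939/35760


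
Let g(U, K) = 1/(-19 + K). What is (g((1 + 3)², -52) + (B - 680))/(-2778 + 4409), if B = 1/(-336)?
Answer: -16222487/38909136 ≈ -0.41693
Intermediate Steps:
B = -1/336 ≈ -0.0029762
(g((1 + 3)², -52) + (B - 680))/(-2778 + 4409) = (1/(-19 - 52) + (-1/336 - 680))/(-2778 + 4409) = (1/(-71) - 228481/336)/1631 = (-1/71 - 228481/336)*(1/1631) = -16222487/23856*1/1631 = -16222487/38909136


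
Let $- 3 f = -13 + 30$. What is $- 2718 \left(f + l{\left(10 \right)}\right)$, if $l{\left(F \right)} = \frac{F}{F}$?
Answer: $12684$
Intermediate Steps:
$f = - \frac{17}{3}$ ($f = - \frac{-13 + 30}{3} = \left(- \frac{1}{3}\right) 17 = - \frac{17}{3} \approx -5.6667$)
$l{\left(F \right)} = 1$
$- 2718 \left(f + l{\left(10 \right)}\right) = - 2718 \left(- \frac{17}{3} + 1\right) = \left(-2718\right) \left(- \frac{14}{3}\right) = 12684$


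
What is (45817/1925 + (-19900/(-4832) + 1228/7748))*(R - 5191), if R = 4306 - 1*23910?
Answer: -627171274427013/900859960 ≈ -6.9619e+5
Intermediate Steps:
R = -19604 (R = 4306 - 23910 = -19604)
(45817/1925 + (-19900/(-4832) + 1228/7748))*(R - 5191) = (45817/1925 + (-19900/(-4832) + 1228/7748))*(-19604 - 5191) = (45817*(1/1925) + (-19900*(-1/4832) + 1228*(1/7748)))*(-24795) = (45817/1925 + (4975/1208 + 307/1937))*(-24795) = (45817/1925 + 10007431/2339896)*(-24795) = (126471319707/4504299800)*(-24795) = -627171274427013/900859960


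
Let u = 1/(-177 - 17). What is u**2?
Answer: 1/37636 ≈ 2.6570e-5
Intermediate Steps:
u = -1/194 (u = 1/(-194) = -1/194 ≈ -0.0051546)
u**2 = (-1/194)**2 = 1/37636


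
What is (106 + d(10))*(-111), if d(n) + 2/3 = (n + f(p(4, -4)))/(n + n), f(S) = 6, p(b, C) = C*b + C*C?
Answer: -58904/5 ≈ -11781.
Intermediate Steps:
p(b, C) = C² + C*b (p(b, C) = C*b + C² = C² + C*b)
d(n) = -⅔ + (6 + n)/(2*n) (d(n) = -⅔ + (n + 6)/(n + n) = -⅔ + (6 + n)/((2*n)) = -⅔ + (6 + n)*(1/(2*n)) = -⅔ + (6 + n)/(2*n))
(106 + d(10))*(-111) = (106 + (⅙)*(18 - 1*10)/10)*(-111) = (106 + (⅙)*(⅒)*(18 - 10))*(-111) = (106 + (⅙)*(⅒)*8)*(-111) = (106 + 2/15)*(-111) = (1592/15)*(-111) = -58904/5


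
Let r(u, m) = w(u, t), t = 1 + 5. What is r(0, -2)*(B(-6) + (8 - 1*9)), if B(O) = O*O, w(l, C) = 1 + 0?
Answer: 35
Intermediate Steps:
t = 6
w(l, C) = 1
B(O) = O²
r(u, m) = 1
r(0, -2)*(B(-6) + (8 - 1*9)) = 1*((-6)² + (8 - 1*9)) = 1*(36 + (8 - 9)) = 1*(36 - 1) = 1*35 = 35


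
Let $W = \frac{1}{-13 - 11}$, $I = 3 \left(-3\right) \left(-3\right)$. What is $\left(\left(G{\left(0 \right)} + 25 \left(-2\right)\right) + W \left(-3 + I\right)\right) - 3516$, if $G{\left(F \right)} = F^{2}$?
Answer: $-3567$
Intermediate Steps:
$I = 27$ ($I = \left(-9\right) \left(-3\right) = 27$)
$W = - \frac{1}{24}$ ($W = \frac{1}{-24} = - \frac{1}{24} \approx -0.041667$)
$\left(\left(G{\left(0 \right)} + 25 \left(-2\right)\right) + W \left(-3 + I\right)\right) - 3516 = \left(\left(0^{2} + 25 \left(-2\right)\right) - \frac{-3 + 27}{24}\right) - 3516 = \left(\left(0 - 50\right) - 1\right) - 3516 = \left(-50 - 1\right) - 3516 = -51 - 3516 = -3567$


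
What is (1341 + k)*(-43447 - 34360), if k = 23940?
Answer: -1967038767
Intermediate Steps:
(1341 + k)*(-43447 - 34360) = (1341 + 23940)*(-43447 - 34360) = 25281*(-77807) = -1967038767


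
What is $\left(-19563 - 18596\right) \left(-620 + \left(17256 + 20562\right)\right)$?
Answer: $-1419438482$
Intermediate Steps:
$\left(-19563 - 18596\right) \left(-620 + \left(17256 + 20562\right)\right) = - 38159 \left(-620 + 37818\right) = \left(-38159\right) 37198 = -1419438482$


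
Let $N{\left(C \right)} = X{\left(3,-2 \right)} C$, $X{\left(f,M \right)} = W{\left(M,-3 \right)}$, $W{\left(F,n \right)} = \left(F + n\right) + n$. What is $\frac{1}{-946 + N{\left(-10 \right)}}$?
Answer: $- \frac{1}{866} \approx -0.0011547$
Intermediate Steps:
$W{\left(F,n \right)} = F + 2 n$
$X{\left(f,M \right)} = -6 + M$ ($X{\left(f,M \right)} = M + 2 \left(-3\right) = M - 6 = -6 + M$)
$N{\left(C \right)} = - 8 C$ ($N{\left(C \right)} = \left(-6 - 2\right) C = - 8 C$)
$\frac{1}{-946 + N{\left(-10 \right)}} = \frac{1}{-946 - -80} = \frac{1}{-946 + 80} = \frac{1}{-866} = - \frac{1}{866}$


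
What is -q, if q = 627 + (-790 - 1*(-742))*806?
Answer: 38061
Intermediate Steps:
q = -38061 (q = 627 + (-790 + 742)*806 = 627 - 48*806 = 627 - 38688 = -38061)
-q = -1*(-38061) = 38061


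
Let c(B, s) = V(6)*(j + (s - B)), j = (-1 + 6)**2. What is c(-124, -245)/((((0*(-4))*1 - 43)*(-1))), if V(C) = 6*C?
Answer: -3456/43 ≈ -80.372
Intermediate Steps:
j = 25 (j = 5**2 = 25)
c(B, s) = 900 - 36*B + 36*s (c(B, s) = (6*6)*(25 + (s - B)) = 36*(25 + s - B) = 900 - 36*B + 36*s)
c(-124, -245)/((((0*(-4))*1 - 43)*(-1))) = (900 - 36*(-124) + 36*(-245))/((((0*(-4))*1 - 43)*(-1))) = (900 + 4464 - 8820)/(((0*1 - 43)*(-1))) = -3456*(-1/(0 - 43)) = -3456/((-43*(-1))) = -3456/43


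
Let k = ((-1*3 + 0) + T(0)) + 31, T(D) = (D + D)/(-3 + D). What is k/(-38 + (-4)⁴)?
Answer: 14/109 ≈ 0.12844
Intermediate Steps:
T(D) = 2*D/(-3 + D) (T(D) = (2*D)/(-3 + D) = 2*D/(-3 + D))
k = 28 (k = ((-1*3 + 0) + 2*0/(-3 + 0)) + 31 = ((-3 + 0) + 2*0/(-3)) + 31 = (-3 + 2*0*(-⅓)) + 31 = (-3 + 0) + 31 = -3 + 31 = 28)
k/(-38 + (-4)⁴) = 28/(-38 + (-4)⁴) = 28/(-38 + 256) = 28/218 = (1/218)*28 = 14/109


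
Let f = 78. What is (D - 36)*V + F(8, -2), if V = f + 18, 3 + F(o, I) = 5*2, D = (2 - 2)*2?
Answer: -3449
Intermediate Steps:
D = 0 (D = 0*2 = 0)
F(o, I) = 7 (F(o, I) = -3 + 5*2 = -3 + 10 = 7)
V = 96 (V = 78 + 18 = 96)
(D - 36)*V + F(8, -2) = (0 - 36)*96 + 7 = -36*96 + 7 = -3456 + 7 = -3449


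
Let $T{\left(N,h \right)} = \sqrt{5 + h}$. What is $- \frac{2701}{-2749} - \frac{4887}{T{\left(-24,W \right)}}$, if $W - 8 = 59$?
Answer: $\frac{2701}{2749} - \frac{1629 \sqrt{2}}{4} \approx -574.96$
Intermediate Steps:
$W = 67$ ($W = 8 + 59 = 67$)
$- \frac{2701}{-2749} - \frac{4887}{T{\left(-24,W \right)}} = - \frac{2701}{-2749} - \frac{4887}{\sqrt{5 + 67}} = \left(-2701\right) \left(- \frac{1}{2749}\right) - \frac{4887}{\sqrt{72}} = \frac{2701}{2749} - \frac{4887}{6 \sqrt{2}} = \frac{2701}{2749} - 4887 \frac{\sqrt{2}}{12} = \frac{2701}{2749} - \frac{1629 \sqrt{2}}{4}$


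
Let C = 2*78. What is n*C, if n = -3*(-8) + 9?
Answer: 5148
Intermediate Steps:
C = 156
n = 33 (n = 24 + 9 = 33)
n*C = 33*156 = 5148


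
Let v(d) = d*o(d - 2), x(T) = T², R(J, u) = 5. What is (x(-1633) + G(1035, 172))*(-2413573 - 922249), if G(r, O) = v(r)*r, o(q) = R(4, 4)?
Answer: -26762679443108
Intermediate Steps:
o(q) = 5
v(d) = 5*d (v(d) = d*5 = 5*d)
G(r, O) = 5*r² (G(r, O) = (5*r)*r = 5*r²)
(x(-1633) + G(1035, 172))*(-2413573 - 922249) = ((-1633)² + 5*1035²)*(-2413573 - 922249) = (2666689 + 5*1071225)*(-3335822) = (2666689 + 5356125)*(-3335822) = 8022814*(-3335822) = -26762679443108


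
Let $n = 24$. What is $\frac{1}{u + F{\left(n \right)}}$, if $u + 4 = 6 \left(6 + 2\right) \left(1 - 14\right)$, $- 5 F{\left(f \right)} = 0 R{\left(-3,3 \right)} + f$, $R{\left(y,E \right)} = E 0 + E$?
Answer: $- \frac{5}{3164} \approx -0.0015803$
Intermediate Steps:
$R{\left(y,E \right)} = E$ ($R{\left(y,E \right)} = 0 + E = E$)
$F{\left(f \right)} = - \frac{f}{5}$ ($F{\left(f \right)} = - \frac{0 \cdot 3 + f}{5} = - \frac{0 + f}{5} = - \frac{f}{5}$)
$u = -628$ ($u = -4 + 6 \left(6 + 2\right) \left(1 - 14\right) = -4 + 6 \cdot 8 \left(-13\right) = -4 + 48 \left(-13\right) = -4 - 624 = -628$)
$\frac{1}{u + F{\left(n \right)}} = \frac{1}{-628 - \frac{24}{5}} = \frac{1}{- \frac{3164}{5}} = - \frac{5}{3164}$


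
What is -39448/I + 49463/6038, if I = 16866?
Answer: 298027967/50918454 ≈ 5.8530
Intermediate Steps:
-39448/I + 49463/6038 = -39448/16866 + 49463/6038 = -39448*1/16866 + 49463*(1/6038) = -19724/8433 + 49463/6038 = 298027967/50918454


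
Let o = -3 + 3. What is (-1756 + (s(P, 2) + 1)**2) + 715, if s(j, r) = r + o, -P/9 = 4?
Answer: -1032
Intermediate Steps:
P = -36 (P = -9*4 = -36)
o = 0
s(j, r) = r (s(j, r) = r + 0 = r)
(-1756 + (s(P, 2) + 1)**2) + 715 = (-1756 + (2 + 1)**2) + 715 = (-1756 + 3**2) + 715 = (-1756 + 9) + 715 = -1747 + 715 = -1032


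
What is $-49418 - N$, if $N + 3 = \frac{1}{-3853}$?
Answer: $- \frac{190395994}{3853} \approx -49415.0$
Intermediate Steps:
$N = - \frac{11560}{3853}$ ($N = -3 + \frac{1}{-3853} = -3 - \frac{1}{3853} = - \frac{11560}{3853} \approx -3.0003$)
$-49418 - N = -49418 - - \frac{11560}{3853} = -49418 + \frac{11560}{3853} = - \frac{190395994}{3853}$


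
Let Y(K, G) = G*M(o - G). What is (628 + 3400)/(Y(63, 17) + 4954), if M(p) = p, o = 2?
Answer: 4028/4699 ≈ 0.85720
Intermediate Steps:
Y(K, G) = G*(2 - G)
(628 + 3400)/(Y(63, 17) + 4954) = (628 + 3400)/(17*(2 - 1*17) + 4954) = 4028/(17*(2 - 17) + 4954) = 4028/(17*(-15) + 4954) = 4028/(-255 + 4954) = 4028/4699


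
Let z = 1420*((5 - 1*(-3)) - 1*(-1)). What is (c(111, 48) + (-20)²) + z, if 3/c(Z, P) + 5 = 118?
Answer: 1489343/113 ≈ 13180.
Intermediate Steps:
c(Z, P) = 3/113 (c(Z, P) = 3/(-5 + 118) = 3/113)
z = 12780 (z = 1420*((5 + 3) + 1) = 1420*(8 + 1) = 1420*9 = 12780)
(c(111, 48) + (-20)²) + z = (3/113 + (-20)²) + 12780 = (3/113 + 400) + 12780 = 45203/113 + 12780 = 1489343/113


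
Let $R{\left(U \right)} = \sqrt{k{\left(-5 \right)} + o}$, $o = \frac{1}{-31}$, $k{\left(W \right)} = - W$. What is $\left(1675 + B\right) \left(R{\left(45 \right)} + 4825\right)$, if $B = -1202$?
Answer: $2282225 + \frac{473 \sqrt{4774}}{31} \approx 2.2833 \cdot 10^{6}$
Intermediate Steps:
$o = - \frac{1}{31} \approx -0.032258$
$R{\left(U \right)} = \frac{\sqrt{4774}}{31}$ ($R{\left(U \right)} = \sqrt{\left(-1\right) \left(-5\right) - \frac{1}{31}} = \sqrt{5 - \frac{1}{31}} = \sqrt{\frac{154}{31}} = \frac{\sqrt{4774}}{31}$)
$\left(1675 + B\right) \left(R{\left(45 \right)} + 4825\right) = \left(1675 - 1202\right) \left(\frac{\sqrt{4774}}{31} + 4825\right) = 473 \left(4825 + \frac{\sqrt{4774}}{31}\right) = 2282225 + \frac{473 \sqrt{4774}}{31}$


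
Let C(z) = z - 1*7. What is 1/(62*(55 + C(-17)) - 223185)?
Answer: -1/221263 ≈ -4.5195e-6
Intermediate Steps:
C(z) = -7 + z (C(z) = z - 7 = -7 + z)
1/(62*(55 + C(-17)) - 223185) = 1/(62*(55 + (-7 - 17)) - 223185) = 1/(62*(55 - 24) - 223185) = 1/(62*31 - 223185) = 1/(1922 - 223185) = 1/(-221263) = -1/221263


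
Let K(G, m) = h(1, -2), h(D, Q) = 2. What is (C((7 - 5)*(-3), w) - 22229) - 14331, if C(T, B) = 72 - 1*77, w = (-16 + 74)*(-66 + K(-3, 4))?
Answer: -36565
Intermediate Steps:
K(G, m) = 2
w = -3712 (w = (-16 + 74)*(-66 + 2) = 58*(-64) = -3712)
C(T, B) = -5 (C(T, B) = 72 - 77 = -5)
(C((7 - 5)*(-3), w) - 22229) - 14331 = (-5 - 22229) - 14331 = -22234 - 14331 = -36565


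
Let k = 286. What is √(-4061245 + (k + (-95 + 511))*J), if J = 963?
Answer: I*√3385219 ≈ 1839.9*I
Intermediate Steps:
√(-4061245 + (k + (-95 + 511))*J) = √(-4061245 + (286 + (-95 + 511))*963) = √(-4061245 + (286 + 416)*963) = √(-4061245 + 702*963) = √(-4061245 + 676026) = √(-3385219) = I*√3385219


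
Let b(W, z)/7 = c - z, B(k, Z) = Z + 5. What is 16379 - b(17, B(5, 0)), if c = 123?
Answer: 15553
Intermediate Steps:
B(k, Z) = 5 + Z
b(W, z) = 861 - 7*z (b(W, z) = 7*(123 - z) = 861 - 7*z)
16379 - b(17, B(5, 0)) = 16379 - (861 - 7*(5 + 0)) = 16379 - (861 - 7*5) = 16379 - (861 - 35) = 16379 - 1*826 = 16379 - 826 = 15553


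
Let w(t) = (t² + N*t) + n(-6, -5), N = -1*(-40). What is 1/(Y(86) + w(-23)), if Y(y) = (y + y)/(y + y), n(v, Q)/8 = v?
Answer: -1/438 ≈ -0.0022831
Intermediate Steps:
n(v, Q) = 8*v
N = 40
Y(y) = 1 (Y(y) = (2*y)/((2*y)) = (2*y)*(1/(2*y)) = 1)
w(t) = -48 + t² + 40*t (w(t) = (t² + 40*t) + 8*(-6) = (t² + 40*t) - 48 = -48 + t² + 40*t)
1/(Y(86) + w(-23)) = 1/(1 + (-48 + (-23)² + 40*(-23))) = 1/(1 + (-48 + 529 - 920)) = 1/(1 - 439) = 1/(-438) = -1/438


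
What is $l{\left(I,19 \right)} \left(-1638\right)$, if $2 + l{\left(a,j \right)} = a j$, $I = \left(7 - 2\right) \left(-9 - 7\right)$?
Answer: $2493036$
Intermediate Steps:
$I = -80$ ($I = 5 \left(-16\right) = -80$)
$l{\left(a,j \right)} = -2 + a j$
$l{\left(I,19 \right)} \left(-1638\right) = \left(-2 - 1520\right) \left(-1638\right) = \left(-1522\right) \left(-1638\right) = 2493036$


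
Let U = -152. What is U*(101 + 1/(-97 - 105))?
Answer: -1550476/101 ≈ -15351.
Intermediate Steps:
U*(101 + 1/(-97 - 105)) = -152*(101 + 1/(-97 - 105)) = -152*(101 + 1/(-202)) = -152*(101 - 1/202) = -152*20401/202 = -1550476/101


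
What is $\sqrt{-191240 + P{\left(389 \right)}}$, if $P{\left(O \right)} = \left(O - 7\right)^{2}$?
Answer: $2 i \sqrt{11329} \approx 212.88 i$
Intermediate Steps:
$P{\left(O \right)} = \left(-7 + O\right)^{2}$
$\sqrt{-191240 + P{\left(389 \right)}} = \sqrt{-191240 + \left(-7 + 389\right)^{2}} = \sqrt{-191240 + 382^{2}} = \sqrt{-191240 + 145924} = \sqrt{-45316} = 2 i \sqrt{11329}$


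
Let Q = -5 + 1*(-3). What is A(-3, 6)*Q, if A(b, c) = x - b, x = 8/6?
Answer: -104/3 ≈ -34.667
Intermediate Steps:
x = 4/3 (x = 8*(⅙) = 4/3 ≈ 1.3333)
A(b, c) = 4/3 - b
Q = -8 (Q = -5 - 3 = -8)
A(-3, 6)*Q = (4/3 - 1*(-3))*(-8) = (4/3 + 3)*(-8) = (13/3)*(-8) = -104/3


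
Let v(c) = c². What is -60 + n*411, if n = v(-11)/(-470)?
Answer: -77931/470 ≈ -165.81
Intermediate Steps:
n = -121/470 (n = (-11)²/(-470) = 121*(-1/470) = -121/470 ≈ -0.25745)
-60 + n*411 = -60 - 121/470*411 = -60 - 49731/470 = -77931/470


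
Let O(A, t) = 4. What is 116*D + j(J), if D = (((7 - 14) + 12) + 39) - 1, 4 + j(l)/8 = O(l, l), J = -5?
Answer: 4988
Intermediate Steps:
j(l) = 0 (j(l) = -32 + 8*4 = -32 + 32 = 0)
D = 43 (D = ((-7 + 12) + 39) - 1 = (5 + 39) - 1 = 44 - 1 = 43)
116*D + j(J) = 116*43 + 0 = 4988 + 0 = 4988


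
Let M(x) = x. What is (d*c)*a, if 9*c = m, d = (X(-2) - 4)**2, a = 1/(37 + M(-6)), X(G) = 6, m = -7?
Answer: -28/279 ≈ -0.10036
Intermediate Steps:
a = 1/31 (a = 1/(37 - 6) = 1/31 ≈ 0.032258)
d = 4 (d = (6 - 4)**2 = 2**2 = 4)
c = -7/9 (c = (1/9)*(-7) = -7/9 ≈ -0.77778)
(d*c)*a = (4*(-7/9))*(1/31) = -28/9*1/31 = -28/279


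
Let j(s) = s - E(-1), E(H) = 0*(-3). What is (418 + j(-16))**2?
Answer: 161604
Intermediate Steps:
E(H) = 0
j(s) = s (j(s) = s - 1*0 = s + 0 = s)
(418 + j(-16))**2 = (418 - 16)**2 = 402**2 = 161604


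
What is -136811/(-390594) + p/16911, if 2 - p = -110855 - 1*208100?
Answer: 14099589031/733926126 ≈ 19.211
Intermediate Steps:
p = 318957 (p = 2 - (-110855 - 1*208100) = 2 - (-110855 - 208100) = 2 - 1*(-318955) = 2 + 318955 = 318957)
-136811/(-390594) + p/16911 = -136811/(-390594) + 318957/16911 = -136811*(-1/390594) + 318957*(1/16911) = 136811/390594 + 106319/5637 = 14099589031/733926126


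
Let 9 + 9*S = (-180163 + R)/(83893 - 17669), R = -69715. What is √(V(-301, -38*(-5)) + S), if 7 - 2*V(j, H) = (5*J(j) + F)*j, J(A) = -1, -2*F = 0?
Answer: I*√1851216913042/49668 ≈ 27.394*I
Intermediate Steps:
F = 0 (F = -½*0 = 0)
S = -422947/298008 (S = -1 + ((-180163 - 69715)/(83893 - 17669))/9 = -1 + (-249878/66224)/9 = -1 + (-249878*1/66224)/9 = -1 + (⅑)*(-124939/33112) = -1 - 124939/298008 = -422947/298008 ≈ -1.4192)
V(j, H) = 7/2 + 5*j/2 (V(j, H) = 7/2 - (5*(-1) + 0)*j/2 = 7/2 - (-5 + 0)*j/2 = 7/2 - (-5)*j/2 = 7/2 + 5*j/2)
√(V(-301, -38*(-5)) + S) = √((7/2 + (5/2)*(-301)) - 422947/298008) = √((7/2 - 1505/2) - 422947/298008) = √(-749 - 422947/298008) = √(-223630939/298008) = I*√1851216913042/49668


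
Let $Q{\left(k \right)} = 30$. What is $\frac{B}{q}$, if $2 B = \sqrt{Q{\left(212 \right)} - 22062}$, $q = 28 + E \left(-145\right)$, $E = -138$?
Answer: $\frac{9 i \sqrt{17}}{10019} \approx 0.0037038 i$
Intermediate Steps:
$q = 20038$ ($q = 28 - -20010 = 28 + 20010 = 20038$)
$B = 18 i \sqrt{17}$ ($B = \frac{\sqrt{30 - 22062}}{2} = \frac{\sqrt{-22032}}{2} = \frac{36 i \sqrt{17}}{2} = 18 i \sqrt{17} \approx 74.216 i$)
$\frac{B}{q} = \frac{18 i \sqrt{17}}{20038} = 18 i \sqrt{17} \cdot \frac{1}{20038} = \frac{9 i \sqrt{17}}{10019}$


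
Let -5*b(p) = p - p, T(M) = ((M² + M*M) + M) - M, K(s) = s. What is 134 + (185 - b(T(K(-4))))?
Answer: 319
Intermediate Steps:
T(M) = 2*M² (T(M) = ((M² + M²) + M) - M = (2*M² + M) - M = (M + 2*M²) - M = 2*M²)
b(p) = 0 (b(p) = -(p - p)/5 = -⅕*0 = 0)
134 + (185 - b(T(K(-4)))) = 134 + (185 - 1*0) = 134 + (185 + 0) = 134 + 185 = 319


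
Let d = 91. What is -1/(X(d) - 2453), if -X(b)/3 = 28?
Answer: 1/2537 ≈ 0.00039417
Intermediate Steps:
X(b) = -84 (X(b) = -3*28 = -84)
-1/(X(d) - 2453) = -1/(-84 - 2453) = -1/(-2537) = -1*(-1/2537) = 1/2537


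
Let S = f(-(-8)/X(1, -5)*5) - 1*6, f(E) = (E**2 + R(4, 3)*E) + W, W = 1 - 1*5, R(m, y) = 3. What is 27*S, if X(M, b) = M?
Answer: 46170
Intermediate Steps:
W = -4 (W = 1 - 5 = -4)
f(E) = -4 + E**2 + 3*E (f(E) = (E**2 + 3*E) - 4 = -4 + E**2 + 3*E)
S = 1710 (S = (-4 + (-(-8)/1*5)**2 + 3*(-(-8)/1*5)) - 1*6 = (-4 + (-(-8)*5)**2 + 3*(-(-8)*5)) - 6 = (-4 + (-4*(-2)*5)**2 + 3*(-4*(-2)*5)) - 6 = (-4 + (8*5)**2 + 3*(8*5)) - 6 = (-4 + 40**2 + 3*40) - 6 = (-4 + 1600 + 120) - 6 = 1716 - 6 = 1710)
27*S = 27*1710 = 46170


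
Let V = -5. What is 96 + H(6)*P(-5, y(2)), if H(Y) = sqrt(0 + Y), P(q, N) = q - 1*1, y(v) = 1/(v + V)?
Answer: 96 - 6*sqrt(6) ≈ 81.303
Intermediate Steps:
y(v) = 1/(-5 + v) (y(v) = 1/(v - 5) = 1/(-5 + v))
P(q, N) = -1 + q (P(q, N) = q - 1 = -1 + q)
H(Y) = sqrt(Y)
96 + H(6)*P(-5, y(2)) = 96 + sqrt(6)*(-1 - 5) = 96 + sqrt(6)*(-6) = 96 - 6*sqrt(6)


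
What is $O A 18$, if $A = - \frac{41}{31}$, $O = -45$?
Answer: $\frac{33210}{31} \approx 1071.3$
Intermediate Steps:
$A = - \frac{41}{31}$ ($A = \left(-41\right) \frac{1}{31} = - \frac{41}{31} \approx -1.3226$)
$O A 18 = \left(-45\right) \left(- \frac{41}{31}\right) 18 = \frac{1845}{31} \cdot 18 = \frac{33210}{31}$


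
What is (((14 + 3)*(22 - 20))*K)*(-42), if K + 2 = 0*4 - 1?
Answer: 4284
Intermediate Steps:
K = -3 (K = -2 + (0*4 - 1) = -2 + (0 - 1) = -2 - 1 = -3)
(((14 + 3)*(22 - 20))*K)*(-42) = (((14 + 3)*(22 - 20))*(-3))*(-42) = ((17*2)*(-3))*(-42) = (34*(-3))*(-42) = -102*(-42) = 4284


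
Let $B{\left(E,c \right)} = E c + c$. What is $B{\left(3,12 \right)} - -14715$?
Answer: $14763$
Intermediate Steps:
$B{\left(E,c \right)} = c + E c$
$B{\left(3,12 \right)} - -14715 = 12 \left(1 + 3\right) - -14715 = 12 \cdot 4 + 14715 = 48 + 14715 = 14763$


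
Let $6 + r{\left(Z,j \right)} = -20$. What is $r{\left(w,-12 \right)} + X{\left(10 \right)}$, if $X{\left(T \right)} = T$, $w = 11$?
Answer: $-16$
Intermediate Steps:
$r{\left(Z,j \right)} = -26$ ($r{\left(Z,j \right)} = -6 - 20 = -26$)
$r{\left(w,-12 \right)} + X{\left(10 \right)} = -26 + 10 = -16$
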